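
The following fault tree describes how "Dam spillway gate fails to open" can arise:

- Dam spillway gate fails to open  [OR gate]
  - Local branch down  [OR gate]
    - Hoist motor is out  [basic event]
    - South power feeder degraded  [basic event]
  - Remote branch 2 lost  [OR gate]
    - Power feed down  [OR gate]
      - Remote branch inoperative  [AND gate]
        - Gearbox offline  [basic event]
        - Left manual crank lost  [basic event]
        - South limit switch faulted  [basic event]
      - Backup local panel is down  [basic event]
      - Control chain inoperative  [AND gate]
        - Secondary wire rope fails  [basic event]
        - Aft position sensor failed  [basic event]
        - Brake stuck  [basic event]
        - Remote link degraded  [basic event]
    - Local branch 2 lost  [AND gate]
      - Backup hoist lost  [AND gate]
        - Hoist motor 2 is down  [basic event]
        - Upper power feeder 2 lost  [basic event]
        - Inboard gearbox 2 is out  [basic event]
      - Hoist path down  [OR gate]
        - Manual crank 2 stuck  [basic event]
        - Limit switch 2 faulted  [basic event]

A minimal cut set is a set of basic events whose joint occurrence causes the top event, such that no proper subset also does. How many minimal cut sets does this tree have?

Local branch down [OR]: union of children's cut sets → 2 cut set(s).
Remote branch inoperative [AND]: one cut set from each child combined → 1 × 1 × 1 = 1 cut set(s).
Control chain inoperative [AND]: one cut set from each child combined → 1 × 1 × 1 × 1 = 1 cut set(s).
Power feed down [OR]: union of children's cut sets → 3 cut set(s).
Backup hoist lost [AND]: one cut set from each child combined → 1 × 1 × 1 = 1 cut set(s).
Hoist path down [OR]: union of children's cut sets → 2 cut set(s).
Local branch 2 lost [AND]: one cut set from each child combined → 1 × 2 = 2 cut set(s).
Remote branch 2 lost [OR]: union of children's cut sets → 5 cut set(s).
Dam spillway gate fails to open [OR]: union of children's cut sets → 7 cut set(s).
Minimal cut sets: {Hoist motor is out}; {South power feeder degraded}; {Gearbox offline, Left manual crank lost, South limit switch faulted}; {Backup local panel is down}; {Aft position sensor failed, Brake stuck, Remote link degraded, Secondary wire rope fails}; {Hoist motor 2 is down, Inboard gearbox 2 is out, Manual crank 2 stuck, Upper power feeder 2 lost}; {Hoist motor 2 is down, Inboard gearbox 2 is out, Limit switch 2 faulted, Upper power feeder 2 lost}.

7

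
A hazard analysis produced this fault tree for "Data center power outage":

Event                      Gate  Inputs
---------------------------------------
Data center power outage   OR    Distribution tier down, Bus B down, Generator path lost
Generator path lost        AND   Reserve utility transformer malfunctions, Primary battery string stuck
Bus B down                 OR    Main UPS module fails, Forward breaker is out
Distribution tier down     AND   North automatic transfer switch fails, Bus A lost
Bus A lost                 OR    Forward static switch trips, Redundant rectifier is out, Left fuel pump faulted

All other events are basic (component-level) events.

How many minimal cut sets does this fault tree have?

6

Bus A lost [OR]: union of children's cut sets → 3 cut set(s).
Distribution tier down [AND]: one cut set from each child combined → 1 × 3 = 3 cut set(s).
Bus B down [OR]: union of children's cut sets → 2 cut set(s).
Generator path lost [AND]: one cut set from each child combined → 1 × 1 = 1 cut set(s).
Data center power outage [OR]: union of children's cut sets → 6 cut set(s).
Minimal cut sets: {Forward static switch trips, North automatic transfer switch fails}; {North automatic transfer switch fails, Redundant rectifier is out}; {Left fuel pump faulted, North automatic transfer switch fails}; {Main UPS module fails}; {Forward breaker is out}; {Primary battery string stuck, Reserve utility transformer malfunctions}.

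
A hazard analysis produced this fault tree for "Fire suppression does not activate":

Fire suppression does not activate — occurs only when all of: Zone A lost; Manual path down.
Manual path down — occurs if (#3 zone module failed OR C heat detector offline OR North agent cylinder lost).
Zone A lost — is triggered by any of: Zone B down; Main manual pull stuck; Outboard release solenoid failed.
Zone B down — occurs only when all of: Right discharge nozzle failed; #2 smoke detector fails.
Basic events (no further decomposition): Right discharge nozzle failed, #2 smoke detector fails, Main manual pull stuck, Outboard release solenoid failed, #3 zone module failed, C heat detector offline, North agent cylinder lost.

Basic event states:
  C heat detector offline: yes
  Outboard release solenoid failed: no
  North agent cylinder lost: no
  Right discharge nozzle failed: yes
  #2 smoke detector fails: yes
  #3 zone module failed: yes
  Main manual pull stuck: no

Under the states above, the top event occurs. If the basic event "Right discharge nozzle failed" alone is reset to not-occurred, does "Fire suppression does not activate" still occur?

No

Counterfactual: set "Right discharge nozzle failed" to not occurred.
Zone B down [AND]: Right discharge nozzle failed=not, #2 smoke detector fails=occurs → not all inputs occur → does not occur.
Zone A lost [OR]: Zone B down=not, Main manual pull stuck=not, Outboard release solenoid failed=not → no input occurs → does not occur.
Manual path down [OR]: #3 zone module failed=occurs, C heat detector offline=occurs, North agent cylinder lost=not → at least one input occurs → occurs.
Fire suppression does not activate [AND]: Zone A lost=not, Manual path down=occurs → not all inputs occur → does not occur.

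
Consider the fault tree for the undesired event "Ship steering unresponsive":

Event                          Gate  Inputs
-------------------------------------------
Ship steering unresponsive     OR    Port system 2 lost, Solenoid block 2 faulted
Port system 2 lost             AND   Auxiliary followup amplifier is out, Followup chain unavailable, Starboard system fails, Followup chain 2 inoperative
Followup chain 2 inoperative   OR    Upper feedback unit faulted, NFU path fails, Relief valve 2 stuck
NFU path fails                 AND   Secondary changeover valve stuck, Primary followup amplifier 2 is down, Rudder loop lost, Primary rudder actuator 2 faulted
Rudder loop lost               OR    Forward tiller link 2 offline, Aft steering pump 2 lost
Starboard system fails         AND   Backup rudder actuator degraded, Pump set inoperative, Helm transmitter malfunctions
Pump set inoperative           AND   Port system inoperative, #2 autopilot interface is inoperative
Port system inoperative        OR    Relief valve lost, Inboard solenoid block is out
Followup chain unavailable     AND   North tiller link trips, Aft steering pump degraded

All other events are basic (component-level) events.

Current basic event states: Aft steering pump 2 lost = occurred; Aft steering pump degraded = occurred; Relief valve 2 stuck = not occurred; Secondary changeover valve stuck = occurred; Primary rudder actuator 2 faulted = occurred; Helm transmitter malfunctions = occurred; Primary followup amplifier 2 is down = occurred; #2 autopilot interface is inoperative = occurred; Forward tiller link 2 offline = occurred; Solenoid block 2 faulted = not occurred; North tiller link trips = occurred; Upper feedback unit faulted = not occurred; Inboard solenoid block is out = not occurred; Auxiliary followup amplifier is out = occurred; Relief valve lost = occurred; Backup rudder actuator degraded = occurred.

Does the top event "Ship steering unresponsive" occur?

Yes

Followup chain unavailable [AND]: North tiller link trips=occurs, Aft steering pump degraded=occurs → all inputs occur → occurs.
Port system inoperative [OR]: Relief valve lost=occurs, Inboard solenoid block is out=not → at least one input occurs → occurs.
Pump set inoperative [AND]: Port system inoperative=occurs, #2 autopilot interface is inoperative=occurs → all inputs occur → occurs.
Starboard system fails [AND]: Backup rudder actuator degraded=occurs, Pump set inoperative=occurs, Helm transmitter malfunctions=occurs → all inputs occur → occurs.
Rudder loop lost [OR]: Forward tiller link 2 offline=occurs, Aft steering pump 2 lost=occurs → at least one input occurs → occurs.
NFU path fails [AND]: Secondary changeover valve stuck=occurs, Primary followup amplifier 2 is down=occurs, Rudder loop lost=occurs, Primary rudder actuator 2 faulted=occurs → all inputs occur → occurs.
Followup chain 2 inoperative [OR]: Upper feedback unit faulted=not, NFU path fails=occurs, Relief valve 2 stuck=not → at least one input occurs → occurs.
Port system 2 lost [AND]: Auxiliary followup amplifier is out=occurs, Followup chain unavailable=occurs, Starboard system fails=occurs, Followup chain 2 inoperative=occurs → all inputs occur → occurs.
Ship steering unresponsive [OR]: Port system 2 lost=occurs, Solenoid block 2 faulted=not → at least one input occurs → occurs.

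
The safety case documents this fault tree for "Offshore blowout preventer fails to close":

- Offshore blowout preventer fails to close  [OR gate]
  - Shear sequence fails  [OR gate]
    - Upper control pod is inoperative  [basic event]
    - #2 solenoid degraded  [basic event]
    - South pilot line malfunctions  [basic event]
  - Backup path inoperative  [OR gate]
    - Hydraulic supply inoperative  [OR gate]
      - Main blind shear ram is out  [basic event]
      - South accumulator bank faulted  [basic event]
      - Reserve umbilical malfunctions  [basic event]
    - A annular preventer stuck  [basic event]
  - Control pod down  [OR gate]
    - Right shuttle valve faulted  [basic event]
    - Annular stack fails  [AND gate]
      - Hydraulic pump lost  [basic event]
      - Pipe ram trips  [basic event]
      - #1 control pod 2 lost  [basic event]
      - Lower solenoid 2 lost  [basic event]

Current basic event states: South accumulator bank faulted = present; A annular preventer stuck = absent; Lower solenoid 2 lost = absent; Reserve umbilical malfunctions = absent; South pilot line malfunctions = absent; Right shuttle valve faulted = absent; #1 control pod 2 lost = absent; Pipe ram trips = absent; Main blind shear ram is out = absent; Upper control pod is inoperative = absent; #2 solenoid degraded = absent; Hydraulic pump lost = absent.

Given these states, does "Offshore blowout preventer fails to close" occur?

Shear sequence fails [OR]: Upper control pod is inoperative=not, #2 solenoid degraded=not, South pilot line malfunctions=not → no input occurs → does not occur.
Hydraulic supply inoperative [OR]: Main blind shear ram is out=not, South accumulator bank faulted=occurs, Reserve umbilical malfunctions=not → at least one input occurs → occurs.
Backup path inoperative [OR]: Hydraulic supply inoperative=occurs, A annular preventer stuck=not → at least one input occurs → occurs.
Annular stack fails [AND]: Hydraulic pump lost=not, Pipe ram trips=not, #1 control pod 2 lost=not, Lower solenoid 2 lost=not → not all inputs occur → does not occur.
Control pod down [OR]: Right shuttle valve faulted=not, Annular stack fails=not → no input occurs → does not occur.
Offshore blowout preventer fails to close [OR]: Shear sequence fails=not, Backup path inoperative=occurs, Control pod down=not → at least one input occurs → occurs.

Yes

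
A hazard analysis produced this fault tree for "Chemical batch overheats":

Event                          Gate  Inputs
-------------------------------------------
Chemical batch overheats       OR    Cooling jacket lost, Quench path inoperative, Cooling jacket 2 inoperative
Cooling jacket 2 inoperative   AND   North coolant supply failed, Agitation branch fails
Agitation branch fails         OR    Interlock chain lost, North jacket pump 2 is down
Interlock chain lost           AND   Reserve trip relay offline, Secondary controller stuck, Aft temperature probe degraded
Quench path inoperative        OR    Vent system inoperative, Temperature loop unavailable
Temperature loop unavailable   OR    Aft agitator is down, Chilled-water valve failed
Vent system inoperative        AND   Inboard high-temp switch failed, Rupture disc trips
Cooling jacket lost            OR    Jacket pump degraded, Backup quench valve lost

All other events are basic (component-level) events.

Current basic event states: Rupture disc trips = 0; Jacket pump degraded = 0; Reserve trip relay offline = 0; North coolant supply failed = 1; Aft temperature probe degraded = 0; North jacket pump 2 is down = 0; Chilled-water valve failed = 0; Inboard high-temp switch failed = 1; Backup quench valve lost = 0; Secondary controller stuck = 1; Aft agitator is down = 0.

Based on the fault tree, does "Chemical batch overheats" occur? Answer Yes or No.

Cooling jacket lost [OR]: Jacket pump degraded=not, Backup quench valve lost=not → no input occurs → does not occur.
Vent system inoperative [AND]: Inboard high-temp switch failed=occurs, Rupture disc trips=not → not all inputs occur → does not occur.
Temperature loop unavailable [OR]: Aft agitator is down=not, Chilled-water valve failed=not → no input occurs → does not occur.
Quench path inoperative [OR]: Vent system inoperative=not, Temperature loop unavailable=not → no input occurs → does not occur.
Interlock chain lost [AND]: Reserve trip relay offline=not, Secondary controller stuck=occurs, Aft temperature probe degraded=not → not all inputs occur → does not occur.
Agitation branch fails [OR]: Interlock chain lost=not, North jacket pump 2 is down=not → no input occurs → does not occur.
Cooling jacket 2 inoperative [AND]: North coolant supply failed=occurs, Agitation branch fails=not → not all inputs occur → does not occur.
Chemical batch overheats [OR]: Cooling jacket lost=not, Quench path inoperative=not, Cooling jacket 2 inoperative=not → no input occurs → does not occur.

No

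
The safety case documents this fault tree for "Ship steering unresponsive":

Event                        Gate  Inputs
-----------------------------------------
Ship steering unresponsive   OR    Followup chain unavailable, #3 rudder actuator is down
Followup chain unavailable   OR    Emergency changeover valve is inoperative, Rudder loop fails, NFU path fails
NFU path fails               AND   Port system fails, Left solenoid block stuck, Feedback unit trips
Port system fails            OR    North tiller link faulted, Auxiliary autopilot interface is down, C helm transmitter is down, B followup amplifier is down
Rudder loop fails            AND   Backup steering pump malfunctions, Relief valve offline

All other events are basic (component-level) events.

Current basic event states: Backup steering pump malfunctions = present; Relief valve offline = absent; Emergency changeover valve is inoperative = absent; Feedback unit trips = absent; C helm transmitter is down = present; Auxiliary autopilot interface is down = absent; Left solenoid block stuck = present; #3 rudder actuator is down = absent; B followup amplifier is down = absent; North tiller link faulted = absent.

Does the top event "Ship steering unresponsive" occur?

Rudder loop fails [AND]: Backup steering pump malfunctions=occurs, Relief valve offline=not → not all inputs occur → does not occur.
Port system fails [OR]: North tiller link faulted=not, Auxiliary autopilot interface is down=not, C helm transmitter is down=occurs, B followup amplifier is down=not → at least one input occurs → occurs.
NFU path fails [AND]: Port system fails=occurs, Left solenoid block stuck=occurs, Feedback unit trips=not → not all inputs occur → does not occur.
Followup chain unavailable [OR]: Emergency changeover valve is inoperative=not, Rudder loop fails=not, NFU path fails=not → no input occurs → does not occur.
Ship steering unresponsive [OR]: Followup chain unavailable=not, #3 rudder actuator is down=not → no input occurs → does not occur.

No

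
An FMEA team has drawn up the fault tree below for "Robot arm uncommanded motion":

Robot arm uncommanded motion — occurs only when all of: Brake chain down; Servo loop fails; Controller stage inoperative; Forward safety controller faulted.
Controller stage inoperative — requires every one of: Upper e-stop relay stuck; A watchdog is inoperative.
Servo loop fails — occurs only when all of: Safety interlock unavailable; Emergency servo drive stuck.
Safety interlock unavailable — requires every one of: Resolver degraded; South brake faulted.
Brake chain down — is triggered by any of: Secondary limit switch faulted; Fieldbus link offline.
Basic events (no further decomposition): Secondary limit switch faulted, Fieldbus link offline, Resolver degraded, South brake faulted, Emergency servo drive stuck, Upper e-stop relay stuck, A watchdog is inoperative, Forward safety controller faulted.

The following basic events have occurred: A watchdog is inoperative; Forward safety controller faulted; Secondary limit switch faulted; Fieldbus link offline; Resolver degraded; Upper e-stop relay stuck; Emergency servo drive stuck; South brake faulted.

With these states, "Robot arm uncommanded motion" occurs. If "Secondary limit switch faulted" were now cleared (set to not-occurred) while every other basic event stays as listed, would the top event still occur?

Yes

Counterfactual: set "Secondary limit switch faulted" to not occurred.
Brake chain down [OR]: Secondary limit switch faulted=not, Fieldbus link offline=occurs → at least one input occurs → occurs.
Safety interlock unavailable [AND]: Resolver degraded=occurs, South brake faulted=occurs → all inputs occur → occurs.
Servo loop fails [AND]: Safety interlock unavailable=occurs, Emergency servo drive stuck=occurs → all inputs occur → occurs.
Controller stage inoperative [AND]: Upper e-stop relay stuck=occurs, A watchdog is inoperative=occurs → all inputs occur → occurs.
Robot arm uncommanded motion [AND]: Brake chain down=occurs, Servo loop fails=occurs, Controller stage inoperative=occurs, Forward safety controller faulted=occurs → all inputs occur → occurs.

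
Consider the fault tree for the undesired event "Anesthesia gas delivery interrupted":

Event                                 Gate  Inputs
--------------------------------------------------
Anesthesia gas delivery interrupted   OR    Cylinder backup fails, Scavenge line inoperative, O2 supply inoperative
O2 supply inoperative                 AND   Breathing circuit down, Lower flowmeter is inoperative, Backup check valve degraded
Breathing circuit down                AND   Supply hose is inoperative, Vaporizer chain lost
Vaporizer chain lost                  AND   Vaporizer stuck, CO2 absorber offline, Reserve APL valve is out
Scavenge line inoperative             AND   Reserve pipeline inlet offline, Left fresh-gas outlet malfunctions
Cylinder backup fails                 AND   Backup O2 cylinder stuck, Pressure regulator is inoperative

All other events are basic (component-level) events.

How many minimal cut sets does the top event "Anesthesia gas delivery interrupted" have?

3

Cylinder backup fails [AND]: one cut set from each child combined → 1 × 1 = 1 cut set(s).
Scavenge line inoperative [AND]: one cut set from each child combined → 1 × 1 = 1 cut set(s).
Vaporizer chain lost [AND]: one cut set from each child combined → 1 × 1 × 1 = 1 cut set(s).
Breathing circuit down [AND]: one cut set from each child combined → 1 × 1 = 1 cut set(s).
O2 supply inoperative [AND]: one cut set from each child combined → 1 × 1 × 1 = 1 cut set(s).
Anesthesia gas delivery interrupted [OR]: union of children's cut sets → 3 cut set(s).
Minimal cut sets: {Backup O2 cylinder stuck, Pressure regulator is inoperative}; {Left fresh-gas outlet malfunctions, Reserve pipeline inlet offline}; {Backup check valve degraded, CO2 absorber offline, Lower flowmeter is inoperative, Reserve APL valve is out, Supply hose is inoperative, Vaporizer stuck}.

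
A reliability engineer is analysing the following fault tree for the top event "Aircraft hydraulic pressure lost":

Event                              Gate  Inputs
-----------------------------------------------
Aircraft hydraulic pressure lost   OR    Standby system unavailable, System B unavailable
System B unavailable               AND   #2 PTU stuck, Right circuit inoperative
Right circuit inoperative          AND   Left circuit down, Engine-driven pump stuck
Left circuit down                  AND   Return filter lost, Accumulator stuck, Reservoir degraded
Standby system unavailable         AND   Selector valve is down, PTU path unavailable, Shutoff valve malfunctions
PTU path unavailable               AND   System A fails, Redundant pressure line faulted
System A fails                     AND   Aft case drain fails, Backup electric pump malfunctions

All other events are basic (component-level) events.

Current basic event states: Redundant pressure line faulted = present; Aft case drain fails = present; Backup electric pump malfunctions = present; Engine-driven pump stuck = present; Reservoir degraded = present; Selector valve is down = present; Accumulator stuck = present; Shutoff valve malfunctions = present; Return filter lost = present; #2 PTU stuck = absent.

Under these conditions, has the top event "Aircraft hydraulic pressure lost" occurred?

System A fails [AND]: Aft case drain fails=occurs, Backup electric pump malfunctions=occurs → all inputs occur → occurs.
PTU path unavailable [AND]: System A fails=occurs, Redundant pressure line faulted=occurs → all inputs occur → occurs.
Standby system unavailable [AND]: Selector valve is down=occurs, PTU path unavailable=occurs, Shutoff valve malfunctions=occurs → all inputs occur → occurs.
Left circuit down [AND]: Return filter lost=occurs, Accumulator stuck=occurs, Reservoir degraded=occurs → all inputs occur → occurs.
Right circuit inoperative [AND]: Left circuit down=occurs, Engine-driven pump stuck=occurs → all inputs occur → occurs.
System B unavailable [AND]: #2 PTU stuck=not, Right circuit inoperative=occurs → not all inputs occur → does not occur.
Aircraft hydraulic pressure lost [OR]: Standby system unavailable=occurs, System B unavailable=not → at least one input occurs → occurs.

Yes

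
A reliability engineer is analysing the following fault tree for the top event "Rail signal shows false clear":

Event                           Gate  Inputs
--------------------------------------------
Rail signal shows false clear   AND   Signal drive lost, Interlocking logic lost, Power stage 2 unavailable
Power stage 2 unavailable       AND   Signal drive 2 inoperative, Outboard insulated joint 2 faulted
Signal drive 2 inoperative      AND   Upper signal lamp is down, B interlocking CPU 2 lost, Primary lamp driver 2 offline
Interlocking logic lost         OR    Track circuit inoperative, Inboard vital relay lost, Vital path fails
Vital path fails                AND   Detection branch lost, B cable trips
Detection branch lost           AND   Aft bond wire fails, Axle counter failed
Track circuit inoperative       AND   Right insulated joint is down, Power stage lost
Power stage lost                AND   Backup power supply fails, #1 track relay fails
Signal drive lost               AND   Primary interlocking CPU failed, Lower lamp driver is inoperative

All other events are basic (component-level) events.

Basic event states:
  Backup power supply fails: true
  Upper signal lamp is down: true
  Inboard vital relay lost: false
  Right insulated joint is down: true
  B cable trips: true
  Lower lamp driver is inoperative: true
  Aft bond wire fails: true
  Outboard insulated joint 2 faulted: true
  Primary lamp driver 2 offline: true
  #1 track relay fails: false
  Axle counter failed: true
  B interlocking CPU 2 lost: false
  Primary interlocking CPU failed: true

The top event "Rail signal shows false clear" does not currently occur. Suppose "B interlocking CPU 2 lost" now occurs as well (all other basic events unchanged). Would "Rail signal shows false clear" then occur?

Yes

Counterfactual: set "B interlocking CPU 2 lost" to occurred.
Signal drive lost [AND]: Primary interlocking CPU failed=occurs, Lower lamp driver is inoperative=occurs → all inputs occur → occurs.
Power stage lost [AND]: Backup power supply fails=occurs, #1 track relay fails=not → not all inputs occur → does not occur.
Track circuit inoperative [AND]: Right insulated joint is down=occurs, Power stage lost=not → not all inputs occur → does not occur.
Detection branch lost [AND]: Aft bond wire fails=occurs, Axle counter failed=occurs → all inputs occur → occurs.
Vital path fails [AND]: Detection branch lost=occurs, B cable trips=occurs → all inputs occur → occurs.
Interlocking logic lost [OR]: Track circuit inoperative=not, Inboard vital relay lost=not, Vital path fails=occurs → at least one input occurs → occurs.
Signal drive 2 inoperative [AND]: Upper signal lamp is down=occurs, B interlocking CPU 2 lost=occurs, Primary lamp driver 2 offline=occurs → all inputs occur → occurs.
Power stage 2 unavailable [AND]: Signal drive 2 inoperative=occurs, Outboard insulated joint 2 faulted=occurs → all inputs occur → occurs.
Rail signal shows false clear [AND]: Signal drive lost=occurs, Interlocking logic lost=occurs, Power stage 2 unavailable=occurs → all inputs occur → occurs.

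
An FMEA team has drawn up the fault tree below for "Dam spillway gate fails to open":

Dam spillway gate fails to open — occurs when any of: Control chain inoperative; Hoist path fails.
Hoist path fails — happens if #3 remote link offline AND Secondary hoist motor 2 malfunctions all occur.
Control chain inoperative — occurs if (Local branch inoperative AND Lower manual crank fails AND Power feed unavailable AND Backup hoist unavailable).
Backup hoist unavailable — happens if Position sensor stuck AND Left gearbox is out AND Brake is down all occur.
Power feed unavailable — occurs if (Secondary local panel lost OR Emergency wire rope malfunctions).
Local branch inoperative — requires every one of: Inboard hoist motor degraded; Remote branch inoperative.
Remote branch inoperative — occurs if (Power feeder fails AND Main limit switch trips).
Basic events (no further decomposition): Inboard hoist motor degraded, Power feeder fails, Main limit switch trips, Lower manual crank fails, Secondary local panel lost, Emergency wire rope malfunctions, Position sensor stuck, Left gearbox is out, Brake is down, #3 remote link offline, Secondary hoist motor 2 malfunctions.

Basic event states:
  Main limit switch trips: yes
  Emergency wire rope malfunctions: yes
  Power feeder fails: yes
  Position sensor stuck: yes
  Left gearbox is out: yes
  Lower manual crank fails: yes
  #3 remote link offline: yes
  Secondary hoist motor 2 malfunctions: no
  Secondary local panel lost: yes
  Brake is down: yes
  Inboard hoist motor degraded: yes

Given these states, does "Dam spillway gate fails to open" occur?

Yes

Remote branch inoperative [AND]: Power feeder fails=occurs, Main limit switch trips=occurs → all inputs occur → occurs.
Local branch inoperative [AND]: Inboard hoist motor degraded=occurs, Remote branch inoperative=occurs → all inputs occur → occurs.
Power feed unavailable [OR]: Secondary local panel lost=occurs, Emergency wire rope malfunctions=occurs → at least one input occurs → occurs.
Backup hoist unavailable [AND]: Position sensor stuck=occurs, Left gearbox is out=occurs, Brake is down=occurs → all inputs occur → occurs.
Control chain inoperative [AND]: Local branch inoperative=occurs, Lower manual crank fails=occurs, Power feed unavailable=occurs, Backup hoist unavailable=occurs → all inputs occur → occurs.
Hoist path fails [AND]: #3 remote link offline=occurs, Secondary hoist motor 2 malfunctions=not → not all inputs occur → does not occur.
Dam spillway gate fails to open [OR]: Control chain inoperative=occurs, Hoist path fails=not → at least one input occurs → occurs.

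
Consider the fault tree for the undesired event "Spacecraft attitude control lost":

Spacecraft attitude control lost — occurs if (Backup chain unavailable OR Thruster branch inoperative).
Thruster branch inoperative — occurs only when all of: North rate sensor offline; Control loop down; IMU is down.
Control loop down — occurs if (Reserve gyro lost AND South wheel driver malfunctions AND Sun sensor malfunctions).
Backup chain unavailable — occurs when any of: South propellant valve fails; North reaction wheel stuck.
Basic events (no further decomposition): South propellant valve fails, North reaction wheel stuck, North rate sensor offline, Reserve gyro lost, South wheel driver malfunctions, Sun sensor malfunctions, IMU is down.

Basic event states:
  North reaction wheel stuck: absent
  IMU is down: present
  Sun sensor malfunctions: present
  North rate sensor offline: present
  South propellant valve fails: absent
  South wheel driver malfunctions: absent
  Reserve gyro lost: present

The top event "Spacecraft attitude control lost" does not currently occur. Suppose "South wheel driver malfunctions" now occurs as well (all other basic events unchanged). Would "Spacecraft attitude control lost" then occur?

Counterfactual: set "South wheel driver malfunctions" to occurred.
Backup chain unavailable [OR]: South propellant valve fails=not, North reaction wheel stuck=not → no input occurs → does not occur.
Control loop down [AND]: Reserve gyro lost=occurs, South wheel driver malfunctions=occurs, Sun sensor malfunctions=occurs → all inputs occur → occurs.
Thruster branch inoperative [AND]: North rate sensor offline=occurs, Control loop down=occurs, IMU is down=occurs → all inputs occur → occurs.
Spacecraft attitude control lost [OR]: Backup chain unavailable=not, Thruster branch inoperative=occurs → at least one input occurs → occurs.

Yes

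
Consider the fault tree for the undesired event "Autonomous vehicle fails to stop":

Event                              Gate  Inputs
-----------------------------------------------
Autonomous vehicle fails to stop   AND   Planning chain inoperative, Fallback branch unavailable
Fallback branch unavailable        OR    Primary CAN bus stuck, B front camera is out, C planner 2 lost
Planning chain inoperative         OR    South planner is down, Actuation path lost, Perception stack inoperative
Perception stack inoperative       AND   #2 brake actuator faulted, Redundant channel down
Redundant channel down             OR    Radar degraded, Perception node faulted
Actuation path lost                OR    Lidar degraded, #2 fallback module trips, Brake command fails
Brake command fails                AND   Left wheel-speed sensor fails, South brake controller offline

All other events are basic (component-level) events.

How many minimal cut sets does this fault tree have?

Brake command fails [AND]: one cut set from each child combined → 1 × 1 = 1 cut set(s).
Actuation path lost [OR]: union of children's cut sets → 3 cut set(s).
Redundant channel down [OR]: union of children's cut sets → 2 cut set(s).
Perception stack inoperative [AND]: one cut set from each child combined → 1 × 2 = 2 cut set(s).
Planning chain inoperative [OR]: union of children's cut sets → 6 cut set(s).
Fallback branch unavailable [OR]: union of children's cut sets → 3 cut set(s).
Autonomous vehicle fails to stop [AND]: one cut set from each child combined → 6 × 3 = 18 cut set(s).

18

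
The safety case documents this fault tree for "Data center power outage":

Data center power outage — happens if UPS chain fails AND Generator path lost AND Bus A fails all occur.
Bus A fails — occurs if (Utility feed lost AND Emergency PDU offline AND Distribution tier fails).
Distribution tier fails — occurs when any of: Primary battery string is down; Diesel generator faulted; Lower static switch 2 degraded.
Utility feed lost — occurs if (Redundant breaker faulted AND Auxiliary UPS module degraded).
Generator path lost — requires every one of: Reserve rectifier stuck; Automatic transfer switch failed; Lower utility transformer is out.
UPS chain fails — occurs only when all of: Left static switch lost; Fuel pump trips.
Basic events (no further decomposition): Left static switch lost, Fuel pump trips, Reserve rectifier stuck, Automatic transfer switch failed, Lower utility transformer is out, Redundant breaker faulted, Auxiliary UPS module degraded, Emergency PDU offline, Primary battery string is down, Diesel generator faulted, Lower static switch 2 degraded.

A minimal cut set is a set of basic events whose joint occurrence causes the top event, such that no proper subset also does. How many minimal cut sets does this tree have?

3

UPS chain fails [AND]: one cut set from each child combined → 1 × 1 = 1 cut set(s).
Generator path lost [AND]: one cut set from each child combined → 1 × 1 × 1 = 1 cut set(s).
Utility feed lost [AND]: one cut set from each child combined → 1 × 1 = 1 cut set(s).
Distribution tier fails [OR]: union of children's cut sets → 3 cut set(s).
Bus A fails [AND]: one cut set from each child combined → 1 × 1 × 3 = 3 cut set(s).
Data center power outage [AND]: one cut set from each child combined → 1 × 1 × 3 = 3 cut set(s).
Minimal cut sets: {Automatic transfer switch failed, Auxiliary UPS module degraded, Emergency PDU offline, Fuel pump trips, Left static switch lost, Lower utility transformer is out, Primary battery string is down, Redundant breaker faulted, Reserve rectifier stuck}; {Automatic transfer switch failed, Auxiliary UPS module degraded, Diesel generator faulted, Emergency PDU offline, Fuel pump trips, Left static switch lost, Lower utility transformer is out, Redundant breaker faulted, Reserve rectifier stuck}; {Automatic transfer switch failed, Auxiliary UPS module degraded, Emergency PDU offline, Fuel pump trips, Left static switch lost, Lower static switch 2 degraded, Lower utility transformer is out, Redundant breaker faulted, Reserve rectifier stuck}.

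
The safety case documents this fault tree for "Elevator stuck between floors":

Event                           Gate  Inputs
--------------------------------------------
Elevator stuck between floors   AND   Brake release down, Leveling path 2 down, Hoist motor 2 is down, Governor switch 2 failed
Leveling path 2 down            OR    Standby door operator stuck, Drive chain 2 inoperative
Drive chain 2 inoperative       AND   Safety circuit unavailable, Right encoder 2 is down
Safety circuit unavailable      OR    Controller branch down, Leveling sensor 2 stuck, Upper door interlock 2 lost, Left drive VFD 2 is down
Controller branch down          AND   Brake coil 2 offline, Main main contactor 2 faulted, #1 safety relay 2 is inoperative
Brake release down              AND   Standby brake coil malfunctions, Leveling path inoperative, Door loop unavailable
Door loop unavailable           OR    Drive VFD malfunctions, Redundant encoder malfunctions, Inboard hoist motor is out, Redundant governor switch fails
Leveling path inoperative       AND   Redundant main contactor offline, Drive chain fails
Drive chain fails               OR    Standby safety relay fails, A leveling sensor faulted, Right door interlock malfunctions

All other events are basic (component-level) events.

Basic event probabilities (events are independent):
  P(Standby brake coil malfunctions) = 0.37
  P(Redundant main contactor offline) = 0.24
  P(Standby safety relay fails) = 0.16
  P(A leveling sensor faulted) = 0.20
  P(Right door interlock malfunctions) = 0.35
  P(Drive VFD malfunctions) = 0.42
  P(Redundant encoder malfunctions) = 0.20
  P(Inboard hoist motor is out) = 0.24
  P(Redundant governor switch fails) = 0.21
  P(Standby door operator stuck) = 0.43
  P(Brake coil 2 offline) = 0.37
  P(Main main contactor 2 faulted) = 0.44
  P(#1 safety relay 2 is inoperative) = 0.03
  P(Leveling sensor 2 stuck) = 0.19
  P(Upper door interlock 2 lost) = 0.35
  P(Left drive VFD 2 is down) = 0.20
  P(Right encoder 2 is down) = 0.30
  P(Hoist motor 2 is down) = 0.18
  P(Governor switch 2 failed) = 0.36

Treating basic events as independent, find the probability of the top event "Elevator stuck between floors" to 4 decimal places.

0.0012

P(Drive chain fails) [OR] = 1 − (1−0.16) × (1−0.20) × (1−0.35) = 0.563200
P(Leveling path inoperative) [AND] = 0.24 × 0.563200 = 0.135168
P(Door loop unavailable) [OR] = 1 − (1−0.42) × (1−0.20) × (1−0.24) × (1−0.21) = 0.721414
P(Brake release down) [AND] = 0.37 × 0.135168 × 0.721414 = 0.036079
P(Controller branch down) [AND] = 0.37 × 0.44 × 0.03 = 0.004884
P(Safety circuit unavailable) [OR] = 1 − (1−0.004884) × (1−0.19) × (1−0.35) × (1−0.20) = 0.580857
P(Drive chain 2 inoperative) [AND] = 0.580857 × 0.30 = 0.174257
P(Leveling path 2 down) [OR] = 1 − (1−0.43) × (1−0.174257) = 0.529326
P(Elevator stuck between floors) [AND] = 0.036079 × 0.529326 × 0.18 × 0.36 = 0.001238
Rounded to 4 decimal places: P(Elevator stuck between floors) ≈ 0.0012.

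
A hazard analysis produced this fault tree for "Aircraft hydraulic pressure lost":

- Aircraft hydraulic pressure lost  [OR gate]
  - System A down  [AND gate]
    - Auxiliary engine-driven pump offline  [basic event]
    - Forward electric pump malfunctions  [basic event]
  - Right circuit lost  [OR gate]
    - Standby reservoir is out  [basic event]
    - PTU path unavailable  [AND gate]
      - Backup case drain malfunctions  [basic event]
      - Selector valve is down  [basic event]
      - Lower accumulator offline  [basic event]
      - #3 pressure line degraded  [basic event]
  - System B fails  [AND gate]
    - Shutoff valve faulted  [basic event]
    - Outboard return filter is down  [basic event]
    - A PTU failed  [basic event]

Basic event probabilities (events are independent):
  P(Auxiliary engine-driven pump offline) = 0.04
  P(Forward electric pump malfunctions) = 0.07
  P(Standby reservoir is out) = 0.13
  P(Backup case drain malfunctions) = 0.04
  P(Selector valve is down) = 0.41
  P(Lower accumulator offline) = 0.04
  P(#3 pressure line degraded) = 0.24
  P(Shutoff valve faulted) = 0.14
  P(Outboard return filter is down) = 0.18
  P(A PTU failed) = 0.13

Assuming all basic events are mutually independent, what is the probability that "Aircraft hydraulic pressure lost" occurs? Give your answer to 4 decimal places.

0.1354

P(System A down) [AND] = 0.04 × 0.07 = 0.002800
P(PTU path unavailable) [AND] = 0.04 × 0.41 × 0.04 × 0.24 = 0.000157
P(Right circuit lost) [OR] = 1 − (1−0.13) × (1−0.000157) = 0.130137
P(System B fails) [AND] = 0.14 × 0.18 × 0.13 = 0.003276
P(Aircraft hydraulic pressure lost) [OR] = 1 − (1−0.002800) × (1−0.130137) × (1−0.003276) = 0.135414
Rounded to 4 decimal places: P(Aircraft hydraulic pressure lost) ≈ 0.1354.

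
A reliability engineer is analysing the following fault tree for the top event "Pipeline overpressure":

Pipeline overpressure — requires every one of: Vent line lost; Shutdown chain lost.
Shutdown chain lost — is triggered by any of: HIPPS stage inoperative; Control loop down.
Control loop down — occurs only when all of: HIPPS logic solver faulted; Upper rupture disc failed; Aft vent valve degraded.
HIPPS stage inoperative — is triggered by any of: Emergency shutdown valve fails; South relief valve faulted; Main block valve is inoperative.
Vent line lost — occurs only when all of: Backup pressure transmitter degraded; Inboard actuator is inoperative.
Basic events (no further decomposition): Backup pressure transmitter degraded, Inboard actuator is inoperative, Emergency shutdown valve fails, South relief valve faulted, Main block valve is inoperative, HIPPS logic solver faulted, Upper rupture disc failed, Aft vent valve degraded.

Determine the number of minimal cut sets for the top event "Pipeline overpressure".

Vent line lost [AND]: one cut set from each child combined → 1 × 1 = 1 cut set(s).
HIPPS stage inoperative [OR]: union of children's cut sets → 3 cut set(s).
Control loop down [AND]: one cut set from each child combined → 1 × 1 × 1 = 1 cut set(s).
Shutdown chain lost [OR]: union of children's cut sets → 4 cut set(s).
Pipeline overpressure [AND]: one cut set from each child combined → 1 × 4 = 4 cut set(s).
Minimal cut sets: {Backup pressure transmitter degraded, Emergency shutdown valve fails, Inboard actuator is inoperative}; {Backup pressure transmitter degraded, Inboard actuator is inoperative, South relief valve faulted}; {Backup pressure transmitter degraded, Inboard actuator is inoperative, Main block valve is inoperative}; {Aft vent valve degraded, Backup pressure transmitter degraded, HIPPS logic solver faulted, Inboard actuator is inoperative, Upper rupture disc failed}.

4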